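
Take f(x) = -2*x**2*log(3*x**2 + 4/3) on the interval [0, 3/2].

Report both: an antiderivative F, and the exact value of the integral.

Antiderivative: F(x) = -2*x**3*log(3*x**2 + 4/3)/3 + 4*x**3/9 - 16*x/27 + 32*atan(3*x/2)/81; value = -9*log(97/12)/4 + 32*atan(9/4)/81 + 11/18

A first test for any F(x): its x-derivative must equal f(x) identically.
F(x) = -2*x**3*log(3*x**2 + 4/3)/3 + 4*x**3/9 - 16*x/27 + 32*atan(3*x/2)/81 is an antiderivative of f.
Check: d/dx[-2*x**3*log(3*x**2 + 4/3)/3 + 4*x**3/9 - 16*x/27 + 32*atan(3*x/2)/81] = -2*x**2*log(3*x**2 + 4/3) = f(x).
F(3/2) = -9*log(97/12)/4 + 32*atan(9/4)/81 + 11/18; F(0) = 0.
Integral = F(3/2) - F(0) = -9*log(97/12)/4 + 32*atan(9/4)/81 + 11/18.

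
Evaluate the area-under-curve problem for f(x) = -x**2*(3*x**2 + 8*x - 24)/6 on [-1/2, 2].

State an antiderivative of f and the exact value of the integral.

Since d/dx undoes antidifferentiation here, F'(x) = f(x) is required of F(x).
F(x) = -x**3*(3*x**2 + 10*x - 40)/30 is an antiderivative of f.
Check: d/dx[-x**3*(3*x**2 + 10*x - 40)/30] = -x**4/2 - 4*x**3/3 + 4*x**2, which equals f(x).
F(2) = 32/15; F(-1/2) = -59/320.
Integral = F(2) - F(-1/2) = 445/192.

Antiderivative: F(x) = -x**3*(3*x**2 + 10*x - 40)/30; value = 445/192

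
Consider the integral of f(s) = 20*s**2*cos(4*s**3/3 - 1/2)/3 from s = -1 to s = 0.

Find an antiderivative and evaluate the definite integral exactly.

Antiderivative: F(s) = 5*sin(4*s**3/3 - 1/2)/3; value = -5*sin(1/2)/3 + 5*sin(11/6)/3

f matches the chain-rule pattern g'(h)*h' with inner function h(s) = 4*s**3/3 - 1/2; substituting u = h(s) collapses the integral.
F(s) = 5*sin(4*s**3/3 - 1/2)/3 is an antiderivative of f.
Check: d/ds[5*sin(4*s**3/3 - 1/2)/3] = 20*s**2*cos(4*s**3/3 - 1/2)/3 = f(s).
F(0) = -5*sin(1/2)/3; F(-1) = -5*sin(11/6)/3.
Integral = F(0) - F(-1) = -5*sin(1/2)/3 + 5*sin(11/6)/3.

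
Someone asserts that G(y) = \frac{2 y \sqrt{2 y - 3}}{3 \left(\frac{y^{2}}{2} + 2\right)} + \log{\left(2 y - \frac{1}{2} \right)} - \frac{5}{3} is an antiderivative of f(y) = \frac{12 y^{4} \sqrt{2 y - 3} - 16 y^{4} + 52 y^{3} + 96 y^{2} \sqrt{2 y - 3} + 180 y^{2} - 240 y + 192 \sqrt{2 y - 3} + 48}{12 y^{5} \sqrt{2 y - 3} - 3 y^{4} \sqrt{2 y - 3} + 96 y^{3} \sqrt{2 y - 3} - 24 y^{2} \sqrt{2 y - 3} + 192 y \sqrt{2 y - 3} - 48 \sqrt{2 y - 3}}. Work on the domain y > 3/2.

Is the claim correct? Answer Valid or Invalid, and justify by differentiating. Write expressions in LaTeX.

d/dy[G] = \frac{12 y^{4} \sqrt{2 y - 3} - 16 y^{4} + 52 y^{3} + 96 y^{2} \sqrt{2 y - 3} + 180 y^{2} - 240 y + 192 \sqrt{2 y - 3} + 48}{12 y^{5} \sqrt{2 y - 3} - 3 y^{4} \sqrt{2 y - 3} + 96 y^{3} \sqrt{2 y - 3} - 24 y^{2} \sqrt{2 y - 3} + 192 y \sqrt{2 y - 3} - 48 \sqrt{2 y - 3}}
This equals f(y) exactly, so the claim holds.

Valid. The derivative of G reproduces f.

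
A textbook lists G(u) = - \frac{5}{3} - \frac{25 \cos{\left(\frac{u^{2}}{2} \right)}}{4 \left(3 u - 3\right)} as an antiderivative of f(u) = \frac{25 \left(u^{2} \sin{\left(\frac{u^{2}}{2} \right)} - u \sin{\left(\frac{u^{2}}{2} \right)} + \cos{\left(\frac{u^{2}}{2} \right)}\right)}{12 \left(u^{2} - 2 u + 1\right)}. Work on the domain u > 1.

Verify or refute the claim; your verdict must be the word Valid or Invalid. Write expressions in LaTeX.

d/du[G] = \frac{25 u^{2} \sin{\left(\frac{u^{2}}{2} \right)} - 25 u \sin{\left(\frac{u^{2}}{2} \right)} + 25 \cos{\left(\frac{u^{2}}{2} \right)}}{12 u^{2} - 24 u + 12}
This equals f(u) exactly, so the claim holds.

Valid. The derivative of G reproduces f.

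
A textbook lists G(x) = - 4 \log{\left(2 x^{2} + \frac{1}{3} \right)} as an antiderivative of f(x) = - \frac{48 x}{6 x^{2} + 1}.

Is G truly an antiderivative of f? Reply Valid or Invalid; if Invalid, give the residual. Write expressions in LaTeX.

d/dx[G] = - \frac{48 x}{6 x^{2} + 1}
This equals f(x) exactly, so the claim holds.

Valid: G'(x) = f(x).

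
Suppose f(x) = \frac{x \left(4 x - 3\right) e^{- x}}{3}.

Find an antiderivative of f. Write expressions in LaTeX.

f has the shape u'v + uv' for u = - \frac{4 x^{2}}{3} - \frac{5 x}{3} - \frac{5}{3} and v = e^{- x} — it is the derivative of the product u*v.
Check: d/dx[\frac{\left(- 4 x^{2} - 5 x - 5\right) e^{- x}}{3}] = \frac{\left(4 x^{2} - 3 x\right) e^{- x}}{3}, which equals f(x).

An antiderivative is F(x) = \frac{\left(- 4 x^{2} - 5 x - 5\right) e^{- x}}{3}.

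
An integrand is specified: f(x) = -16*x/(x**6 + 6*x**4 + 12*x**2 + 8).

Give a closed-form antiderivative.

An antiderivative is F(x) = 4/(x**2 + 2)**2.

The substitution u = x**4/2 + 2*x**2 + 2 works: f is exactly (dF/du)*(du/dx) for that inner function.
Check: d/dx[4/(x**2 + 2)**2] = -16*x/(x**6 + 6*x**4 + 12*x**2 + 8) = f(x).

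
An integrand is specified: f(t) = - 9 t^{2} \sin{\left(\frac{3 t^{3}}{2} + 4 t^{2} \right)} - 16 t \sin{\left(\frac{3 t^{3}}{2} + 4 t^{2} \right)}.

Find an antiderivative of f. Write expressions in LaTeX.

The substitution u = \frac{3 t^{3}}{2} + 4 t^{2} works: f is exactly (dF/du)*(du/dt) for that inner function.
Check: d/dt[2 \cos{\left(\frac{3 t^{3}}{2} + 4 t^{2} \right)}] = - 9 t^{2} \sin{\left(\frac{3 t^{3}}{2} + 4 t^{2} \right)} - 16 t \sin{\left(\frac{3 t^{3}}{2} + 4 t^{2} \right)} = f(t).

An antiderivative is F(t) = 2 \cos{\left(\frac{3 t^{3}}{2} + 4 t^{2} \right)}.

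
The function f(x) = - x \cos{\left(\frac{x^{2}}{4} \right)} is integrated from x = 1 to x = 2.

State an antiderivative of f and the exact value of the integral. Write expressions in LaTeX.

f matches the chain-rule pattern g'(h)*h' with inner function h(x) = \frac{x^{2}}{4}; substituting u = h(x) collapses the integral.
F(x) = - 2 \sin{\left(\frac{x^{2}}{4} \right)} is an antiderivative of f.
Check: d/dx[- 2 \sin{\left(\frac{x^{2}}{4} \right)}] = - x \cos{\left(\frac{x^{2}}{4} \right)} = f(x).
F(2) = - 2 \sin{\left(1 \right)}; F(1) = - 2 \sin{\left(\frac{1}{4} \right)}.
Integral = F(2) - F(1) = - 2 \sin{\left(1 \right)} + 2 \sin{\left(\frac{1}{4} \right)}.

Antiderivative: F(x) = - 2 \sin{\left(\frac{x^{2}}{4} \right)}; value = - 2 \sin{\left(1 \right)} + 2 \sin{\left(\frac{1}{4} \right)}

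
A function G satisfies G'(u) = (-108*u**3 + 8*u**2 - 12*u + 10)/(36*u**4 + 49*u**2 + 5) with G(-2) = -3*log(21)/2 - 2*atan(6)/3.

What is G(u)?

Any candidate G(u) must reproduce the stated G'(u) exactly.
A general antiderivative is -3*log(4*u**2 + 5)/2 + 2*atan(3*u)/3 + C.
The condition gives C = -3*log(21)/2 - 2*atan(6)/3 - (-3*log(21)/2 - 2*atan(6)/3) = 0.
So G(u) = (-9*log(4*u**2 + 5) + 4*atan(3*u))/6.
Check: d/du[(-9*log(4*u**2 + 5) + 4*atan(3*u))/6] = (-108*u**3 + 8*u**2 - 12*u + 10)/(36*u**4 + 49*u**2 + 5) = G'(u).

G(u) = (-9*log(4*u**2 + 5) + 4*atan(3*u))/6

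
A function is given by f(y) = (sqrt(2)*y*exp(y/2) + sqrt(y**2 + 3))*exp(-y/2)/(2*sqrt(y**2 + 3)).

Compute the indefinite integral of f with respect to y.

F(y) = sqrt(y**2/2 + 3/2) - exp(-y/2) + C

Since d/dy undoes antidifferentiation here, F'(y) = f(y) is required of F(y).
Check: d/dy[sqrt(y**2/2 + 3/2) - exp(-y/2)] = (sqrt(2)*y*exp(y/2) + sqrt(y**2 + 3))*exp(-y/2)/(2*sqrt(y**2 + 3)) = f(y).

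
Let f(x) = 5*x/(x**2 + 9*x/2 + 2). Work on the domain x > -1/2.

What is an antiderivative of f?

An antiderivative is F(x) = -5*log(x + 1/2)/7 + 40*log(x + 4)/7.

The denominator factors as (x + 4)*(2*x + 1); partial fractions split f into directly integrable pieces: -10/(7*(2*x + 1)) + 40/(7*(x + 4)).
Check: d/dx[-5*log(x + 1/2)/7 + 40*log(x + 4)/7] = 10*x/(2*x**2 + 9*x + 4), which equals f(x).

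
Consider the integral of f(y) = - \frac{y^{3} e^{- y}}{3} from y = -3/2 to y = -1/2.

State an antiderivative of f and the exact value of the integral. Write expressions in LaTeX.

Antiderivative: F(y) = \frac{y^{3} e^{- y}}{3} + y^{2} e^{- y} + 2 y e^{- y} + 2 e^{- y}; value = - \frac{e^{\frac{3}{2}}}{8} + \frac{29 e^{\frac{1}{2}}}{24}

f has the shape u'v + uv' for u = \frac{y^{3}}{3} + y^{2} + 2 y + 2 and v = e^{- y} — it is the derivative of the product u*v.
F(y) = \frac{y^{3} e^{- y}}{3} + y^{2} e^{- y} + 2 y e^{- y} + 2 e^{- y} is an antiderivative of f.
Check: d/dy[\frac{y^{3} e^{- y}}{3} + y^{2} e^{- y} + 2 y e^{- y} + 2 e^{- y}] = - \frac{y^{3} e^{- y}}{3} = f(y).
F(-1/2) = \frac{29 e^{\frac{1}{2}}}{24}; F(-3/2) = \frac{e^{\frac{3}{2}}}{8}.
Integral = F(-1/2) - F(-3/2) = - \frac{e^{\frac{3}{2}}}{8} + \frac{29 e^{\frac{1}{2}}}{24}.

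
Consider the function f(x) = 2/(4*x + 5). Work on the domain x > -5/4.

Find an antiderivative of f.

An antiderivative is F(x) = log(2*x + 5/2)/2.

For F(x) to be correct the identity F'(x) - f(x) = 0 must hold.
Check: d/dx[log(2*x + 5/2)/2] = 2/(4*x + 5) = f(x).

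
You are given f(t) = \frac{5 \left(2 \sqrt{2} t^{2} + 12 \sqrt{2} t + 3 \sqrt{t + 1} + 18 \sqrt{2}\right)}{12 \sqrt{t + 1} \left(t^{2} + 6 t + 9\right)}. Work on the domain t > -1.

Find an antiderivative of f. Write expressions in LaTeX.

For F(t) to be correct the identity F'(t) - f(t) = 0 must hold.
Check: d/dt[\frac{5 \sqrt{2 t + 2}}{3} - \frac{5}{4 t + 12}] = \frac{10 \sqrt{2} t^{2} + 60 \sqrt{2} t + 15 \sqrt{t + 1} + 90 \sqrt{2}}{12 t^{2} \sqrt{t + 1} + 72 t \sqrt{t + 1} + 108 \sqrt{t + 1}}, which equals f(t).

An antiderivative is F(t) = \frac{5 \sqrt{2 t + 2}}{3} - \frac{5}{4 t + 12}.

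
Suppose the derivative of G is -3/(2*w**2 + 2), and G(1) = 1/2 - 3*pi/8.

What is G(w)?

G(w) = (1 - 3*atan(w))/2

A candidate passes only if d/dw[G] lands on the given G'(w) exactly.
A general antiderivative is -3*atan(w)/2 + C.
The condition gives C = 1/2 - 3*pi/8 - (-3*pi/8) = 1/2.
So G(w) = (1 - 3*atan(w))/2.
Check: d/dw[(1 - 3*atan(w))/2] = -3/(2*w**2 + 2) = G'(w).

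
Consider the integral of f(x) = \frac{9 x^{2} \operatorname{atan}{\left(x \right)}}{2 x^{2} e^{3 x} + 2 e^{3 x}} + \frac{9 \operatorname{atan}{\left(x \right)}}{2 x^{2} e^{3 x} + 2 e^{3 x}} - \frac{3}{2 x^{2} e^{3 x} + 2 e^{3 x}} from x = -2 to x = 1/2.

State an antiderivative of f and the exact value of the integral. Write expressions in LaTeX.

Recognize the product-rule pattern: f = u'v + uv' with u = - \frac{3 \operatorname{atan}{\left(x \right)}}{2}, v = e^{- 3 x}, so integration by parts undoes it.
F(x) = - \frac{3 e^{- 3 x} \operatorname{atan}{\left(x \right)}}{2} is an antiderivative of f.
Check: d/dx[- \frac{3 e^{- 3 x} \operatorname{atan}{\left(x \right)}}{2}] = \frac{9 x^{2} \operatorname{atan}{\left(x \right)} + 9 \operatorname{atan}{\left(x \right)} - 3}{2 x^{2} e^{3 x} + 2 e^{3 x}}, which equals f(x).
F(1/2) = - \frac{3 \operatorname{atan}{\left(\frac{1}{2} \right)}}{2 e^{\frac{3}{2}}}; F(-2) = \frac{3 e^{6} \operatorname{atan}{\left(2 \right)}}{2}.
Integral = F(1/2) - F(-2) = - \frac{3 e^{6} \operatorname{atan}{\left(2 \right)}}{2} - \frac{3 \operatorname{atan}{\left(\frac{1}{2} \right)}}{2 e^{\frac{3}{2}}}.

Antiderivative: F(x) = - \frac{3 e^{- 3 x} \operatorname{atan}{\left(x \right)}}{2}; value = - \frac{3 e^{6} \operatorname{atan}{\left(2 \right)}}{2} - \frac{3 \operatorname{atan}{\left(\frac{1}{2} \right)}}{2 e^{\frac{3}{2}}}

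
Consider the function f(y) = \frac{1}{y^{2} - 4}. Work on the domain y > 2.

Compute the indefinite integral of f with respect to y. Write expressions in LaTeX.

Factor the denominator (\left(y - 2\right) \left(y + 2\right)) and decompose: f = - \frac{1}{4 \left(y + 2\right)} + \frac{1}{4 \left(y - 2\right)}; each piece integrates to a log, atan, or power term.
Check: d/dy[- \frac{- \log{\left(y - 2 \right)} + \log{\left(y + 2 \right)}}{4}] = \frac{1}{y^{2} - 4} = f(y).

F(y) = - \frac{- \log{\left(y - 2 \right)} + \log{\left(y + 2 \right)}}{4} + C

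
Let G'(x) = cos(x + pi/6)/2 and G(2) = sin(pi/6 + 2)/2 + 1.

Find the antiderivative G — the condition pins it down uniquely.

G(x) = sin(x + pi/6)/2 + 1

For G(x) to be correct, d/dx[G] must agree with the stated G'(x) identically.
A general antiderivative is sin(x + pi/6)/2 + C.
The condition gives C = sin(pi/6 + 2)/2 + 1 - (sin(pi/6 + 2)/2) = 1.
So G(x) = sin(x + pi/6)/2 + 1.
Check: d/dx[sin(x + pi/6)/2 + 1] = cos(x + pi/6)/2 = G'(x).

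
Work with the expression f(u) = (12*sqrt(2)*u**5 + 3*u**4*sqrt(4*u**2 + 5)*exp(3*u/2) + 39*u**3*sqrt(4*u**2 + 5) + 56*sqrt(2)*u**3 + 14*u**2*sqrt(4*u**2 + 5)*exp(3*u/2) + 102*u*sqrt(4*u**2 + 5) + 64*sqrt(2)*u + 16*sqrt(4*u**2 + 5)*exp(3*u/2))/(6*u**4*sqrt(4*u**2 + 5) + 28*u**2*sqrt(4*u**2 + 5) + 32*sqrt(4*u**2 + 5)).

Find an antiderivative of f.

An antiderivative is F(u) = sqrt(2)*(12*sqrt(4*u**2 + 5) + 4*sqrt(2)*exp(3*u/2) + 36*sqrt(2)*log(u**2 + 2) + 3*sqrt(2)*log(3*u**2 + 8) - 3*sqrt(2)*log(6))/24.

Any candidate F(u) must reproduce f(u) exactly when differentiated.
Check: d/du[sqrt(2)*(12*sqrt(4*u**2 + 5) + 4*sqrt(2)*exp(3*u/2) + 36*sqrt(2)*log(u**2 + 2) + 3*sqrt(2)*log(3*u**2 + 8) - 3*sqrt(2)*log(6))/24] = (12*sqrt(2)*u**5 + 3*u**4*sqrt(4*u**2 + 5)*exp(3*u/2) + 39*u**3*sqrt(4*u**2 + 5) + 56*sqrt(2)*u**3 + 14*u**2*sqrt(4*u**2 + 5)*exp(3*u/2) + 102*u*sqrt(4*u**2 + 5) + 64*sqrt(2)*u + 16*sqrt(4*u**2 + 5)*exp(3*u/2))/(6*u**4*sqrt(4*u**2 + 5) + 28*u**2*sqrt(4*u**2 + 5) + 32*sqrt(4*u**2 + 5)) = f(u).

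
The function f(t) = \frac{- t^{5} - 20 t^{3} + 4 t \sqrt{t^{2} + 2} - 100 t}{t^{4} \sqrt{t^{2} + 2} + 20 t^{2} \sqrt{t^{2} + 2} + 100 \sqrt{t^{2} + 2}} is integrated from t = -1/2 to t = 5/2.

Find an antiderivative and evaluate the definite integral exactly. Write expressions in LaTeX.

Whatever form F(t) takes, F'(t) = f(t) is non-negotiable.
F(t) = - \sqrt{t^{2} + 2} - \frac{1}{\frac{t^{2}}{2} + 5} is an antiderivative of f.
Check: d/dt[- \sqrt{t^{2} + 2} - \frac{1}{\frac{t^{2}}{2} + 5}] = \frac{- t^{5} - 20 t^{3} + 4 t \sqrt{t^{2} + 2} - 100 t}{t^{4} \sqrt{t^{2} + 2} + 20 t^{2} \sqrt{t^{2} + 2} + 100 \sqrt{t^{2} + 2}} = f(t).
F(5/2) = - \frac{\sqrt{33}}{2} - \frac{8}{65}; F(-1/2) = - \frac{139}{82}.
Integral = F(5/2) - F(-1/2) = \frac{8379}{5330} - \frac{\sqrt{33}}{2}.

Antiderivative: F(t) = - \sqrt{t^{2} + 2} - \frac{1}{\frac{t^{2}}{2} + 5}; value = \frac{8379}{5330} - \frac{\sqrt{33}}{2}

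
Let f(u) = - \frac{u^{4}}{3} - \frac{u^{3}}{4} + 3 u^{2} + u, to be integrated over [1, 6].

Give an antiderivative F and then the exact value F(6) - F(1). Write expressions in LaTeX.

The integrand splits into summands that can be handled one at a time.
F(u) = - \frac{u^{5}}{15} - \frac{u^{4}}{16} + u^{3} + \frac{u^{2}}{2} is an antiderivative of f.
Check: d/du[- \frac{u^{5}}{15} - \frac{u^{4}}{16} + u^{3} + \frac{u^{2}}{2}] = - \frac{u^{4}}{3} - \frac{u^{3}}{4} + 3 u^{2} + u = f(u).
F(6) = - \frac{1827}{5}; F(1) = \frac{329}{240}.
Integral = F(6) - F(1) = - \frac{17605}{48}.

Antiderivative: F(u) = - \frac{u^{5}}{15} - \frac{u^{4}}{16} + u^{3} + \frac{u^{2}}{2}; value = - \frac{17605}{48}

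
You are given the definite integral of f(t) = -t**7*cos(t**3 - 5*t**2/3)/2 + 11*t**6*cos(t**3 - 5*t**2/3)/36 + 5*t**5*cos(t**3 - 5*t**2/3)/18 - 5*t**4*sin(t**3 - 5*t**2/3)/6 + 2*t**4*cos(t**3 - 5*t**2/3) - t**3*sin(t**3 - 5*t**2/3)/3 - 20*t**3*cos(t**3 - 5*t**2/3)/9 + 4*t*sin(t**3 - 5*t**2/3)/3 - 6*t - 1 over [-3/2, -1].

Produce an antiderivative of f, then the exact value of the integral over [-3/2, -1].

Integrate term by term and add the pieces.
F(t) = (-t**2*(2*t**3 + t**2 - 8)*sin(t**3 - 5*t**2/3) - 36*t**2 - 12*t + 6)/12 is an antiderivative of f.
Check: d/dt[(-t**2*(2*t**3 + t**2 - 8)*sin(t**3 - 5*t**2/3) - 36*t**2 - 12*t + 6)/12] = -t**7*cos(t**3 - 5*t**2/3)/2 + 11*t**6*cos(t**3 - 5*t**2/3)/36 + 5*t**5*cos(t**3 - 5*t**2/3)/18 - 5*t**4*sin(t**3 - 5*t**2/3)/6 + 2*t**4*cos(t**3 - 5*t**2/3) - t**3*sin(t**3 - 5*t**2/3)/3 - 20*t**3*cos(t**3 - 5*t**2/3)/9 + 4*t*sin(t**3 - 5*t**2/3)/3 - 6*t - 1 = f(t).
F(-1) = -3/2 - 3*sin(8/3)/4; F(-3/2) = -19/4 - 75*sin(57/8)/32.
Integral = F(-1) - F(-3/2) = -3*sin(8/3)/4 + 75*sin(57/8)/32 + 13/4.

Antiderivative: F(t) = (-t**2*(2*t**3 + t**2 - 8)*sin(t**3 - 5*t**2/3) - 36*t**2 - 12*t + 6)/12; value = -3*sin(8/3)/4 + 75*sin(57/8)/32 + 13/4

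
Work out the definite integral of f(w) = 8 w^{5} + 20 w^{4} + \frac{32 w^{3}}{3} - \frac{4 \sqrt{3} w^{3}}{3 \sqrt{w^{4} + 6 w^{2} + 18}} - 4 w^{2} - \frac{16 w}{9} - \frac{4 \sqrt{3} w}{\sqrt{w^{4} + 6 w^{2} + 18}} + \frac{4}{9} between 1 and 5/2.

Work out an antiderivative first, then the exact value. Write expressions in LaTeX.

Antiderivative: F(w) = - \frac{4 \left(- w^{2} - w + \frac{1}{3}\right)^{3}}{3} - 2 \sqrt{\frac{w^{4}}{3} + 2 w^{2} + 6}; value = - \frac{\sqrt{4539}}{6} + \frac{10 \sqrt{3}}{3} + \frac{12621}{16}

The integrand splits into summands that can be handled one at a time.
F(w) = - \frac{4 \left(- w^{2} - w + \frac{1}{3}\right)^{3}}{3} - 2 \sqrt{\frac{w^{4}}{3} + 2 w^{2} + 6} is an antiderivative of f.
Check: d/dw[- \frac{4 \left(- w^{2} - w + \frac{1}{3}\right)^{3}}{3} - 2 \sqrt{\frac{w^{4}}{3} + 2 w^{2} + 6}] = \frac{72 w^{5} \sqrt{w^{4} + 6 w^{2} + 18} + 180 w^{4} \sqrt{w^{4} + 6 w^{2} + 18} + 96 w^{3} \sqrt{w^{4} + 6 w^{2} + 18} - 12 \sqrt{3} w^{3} - 36 w^{2} \sqrt{w^{4} + 6 w^{2} + 18} - 16 w \sqrt{w^{4} + 6 w^{2} + 18} - 36 \sqrt{3} w + 4 \sqrt{w^{4} + 6 w^{2} + 18}}{9 \sqrt{w^{4} + 6 w^{2} + 18}}, which equals f(w).
F(5/2) = \frac{1030301}{1296} - \frac{\sqrt{4539}}{6}; F(1) = \frac{500}{81} - \frac{10 \sqrt{3}}{3}.
Integral = F(5/2) - F(1) = - \frac{\sqrt{4539}}{6} + \frac{10 \sqrt{3}}{3} + \frac{12621}{16}.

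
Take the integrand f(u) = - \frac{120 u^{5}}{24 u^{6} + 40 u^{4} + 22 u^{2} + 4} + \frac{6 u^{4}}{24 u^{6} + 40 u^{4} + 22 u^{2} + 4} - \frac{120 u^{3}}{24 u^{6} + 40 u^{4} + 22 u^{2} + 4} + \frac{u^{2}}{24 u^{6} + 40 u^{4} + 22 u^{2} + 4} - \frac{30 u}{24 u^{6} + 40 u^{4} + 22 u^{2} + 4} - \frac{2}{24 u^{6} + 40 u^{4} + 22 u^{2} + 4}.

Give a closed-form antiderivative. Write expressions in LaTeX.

The integrand splits into summands that can be handled one at a time.
Check: d/du[\frac{- 10 u^{2} \log{\left(3 u^{2} + 2 \right)} - u - 5 \log{\left(3 u^{2} + 2 \right)}}{4 u^{2} + 2}] = \frac{- 120 u^{5} + 6 u^{4} - 120 u^{3} + u^{2} - 30 u - 2}{24 u^{6} + 40 u^{4} + 22 u^{2} + 4}, which equals f(u).

An antiderivative is F(u) = \frac{- 10 u^{2} \log{\left(3 u^{2} + 2 \right)} - u - 5 \log{\left(3 u^{2} + 2 \right)}}{4 u^{2} + 2}.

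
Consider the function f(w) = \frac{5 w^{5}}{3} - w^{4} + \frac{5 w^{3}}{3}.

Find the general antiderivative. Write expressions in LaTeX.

The integrand splits into summands that can be handled one at a time.
Check: d/dw[\frac{5 w^{6}}{18} - \frac{w^{5}}{5} + \frac{5 w^{4}}{12}] = \frac{5 w^{5}}{3} - w^{4} + \frac{5 w^{3}}{3} = f(w).

F(w) = \frac{5 w^{6}}{18} - \frac{w^{5}}{5} + \frac{5 w^{4}}{12} + C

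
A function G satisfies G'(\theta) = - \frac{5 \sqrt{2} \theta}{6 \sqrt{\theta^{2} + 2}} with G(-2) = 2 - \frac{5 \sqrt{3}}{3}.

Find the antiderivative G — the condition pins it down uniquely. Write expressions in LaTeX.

The substitution u = \frac{\theta^{2}}{2} + 1 works: G'(\theta) is exactly (dG/du)*(du/d\theta) for that inner function.
A general antiderivative is - \frac{5 \sqrt{\frac{\theta^{2}}{2} + 1}}{3} + C.
The condition gives C = 2 - \frac{5 \sqrt{3}}{3} - (- \frac{5 \sqrt{3}}{3}) = 2.
So G(\theta) = 2 - \frac{5 \sqrt{\frac{\theta^{2}}{2} + 1}}{3}.
Check: d/d\theta[2 - \frac{5 \sqrt{\frac{\theta^{2}}{2} + 1}}{3}] = - \frac{5 \sqrt{2} \theta}{6 \sqrt{\theta^{2} + 2}} = G'(\theta).

G(\theta) = 2 - \frac{5 \sqrt{\frac{\theta^{2}}{2} + 1}}{3}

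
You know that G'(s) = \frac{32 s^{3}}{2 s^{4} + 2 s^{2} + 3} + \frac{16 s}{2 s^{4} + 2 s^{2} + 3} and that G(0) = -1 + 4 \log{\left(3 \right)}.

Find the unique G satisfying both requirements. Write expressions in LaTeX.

The substitution u = 2 s^{4} + 2 s^{2} + 3 works: G'(s) is exactly (dG/du)*(du/ds) for that inner function.
A general antiderivative is 4 \log{\left(2 s^{4} + 2 s^{2} + 3 \right)} + C.
The condition gives C = -1 + 4 \log{\left(3 \right)} - (4 \log{\left(3 \right)}) = -1.
So G(s) = 4 \log{\left(2 s^{4} + 2 s^{2} + 3 \right)} - 1.
Check: d/ds[4 \log{\left(2 s^{4} + 2 s^{2} + 3 \right)} - 1] = \frac{32 s^{3} + 16 s}{2 s^{4} + 2 s^{2} + 3}, which equals G'(s).

G(s) = 4 \log{\left(2 s^{4} + 2 s^{2} + 3 \right)} - 1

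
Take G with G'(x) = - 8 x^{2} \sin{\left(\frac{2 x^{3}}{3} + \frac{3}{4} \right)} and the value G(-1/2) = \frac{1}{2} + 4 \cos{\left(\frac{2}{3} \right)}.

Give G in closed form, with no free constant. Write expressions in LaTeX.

G'(x) matches the chain-rule pattern g'(h)*h' with inner function h(x) = \frac{2 x^{3}}{3} + \frac{3}{4}; substituting u = h(x) collapses the integral.
A general antiderivative is 4 \cos{\left(\frac{2 x^{3}}{3} + \frac{3}{4} \right)} + C.
The condition gives C = \frac{1}{2} + 4 \cos{\left(\frac{2}{3} \right)} - (4 \cos{\left(\frac{2}{3} \right)}) = \frac{1}{2}.
So G(x) = \frac{8 \cos{\left(\frac{2 x^{3}}{3} + \frac{3}{4} \right)} + 1}{2}.
Check: d/dx[\frac{8 \cos{\left(\frac{2 x^{3}}{3} + \frac{3}{4} \right)} + 1}{2}] = - 8 x^{2} \sin{\left(\frac{2 x^{3}}{3} + \frac{3}{4} \right)} = G'(x).

G(x) = \frac{8 \cos{\left(\frac{2 x^{3}}{3} + \frac{3}{4} \right)} + 1}{2}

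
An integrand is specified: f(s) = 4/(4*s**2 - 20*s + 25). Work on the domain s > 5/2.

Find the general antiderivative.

F(s) = -2/(2*s - 5) + C

Differentiate the proposed F(s) back; it has to land on f(s) exactly.
Check: d/ds[-2/(2*s - 5)] = 4/(4*s**2 - 20*s + 25) = f(s).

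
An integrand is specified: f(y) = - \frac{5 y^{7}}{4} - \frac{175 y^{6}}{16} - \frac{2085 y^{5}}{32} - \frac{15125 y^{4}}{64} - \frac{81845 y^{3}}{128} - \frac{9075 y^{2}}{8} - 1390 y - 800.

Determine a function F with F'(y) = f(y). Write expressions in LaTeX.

f matches the chain-rule pattern g'(h)*h' with inner function h(y) = - \frac{y^{2}}{2} - \frac{5 y}{4} - 4; substituting u = h(y) collapses the integral.
Check: d/dy[- \frac{5 \left(2 y^{2} + 5 y + 16\right)^{4}}{512}] = - \frac{5 y^{7}}{4} - \frac{175 y^{6}}{16} - \frac{2085 y^{5}}{32} - \frac{15125 y^{4}}{64} - \frac{81845 y^{3}}{128} - \frac{9075 y^{2}}{8} - 1390 y - 800 = f(y).

An antiderivative is F(y) = - \frac{5 \left(2 y^{2} + 5 y + 16\right)^{4}}{512}.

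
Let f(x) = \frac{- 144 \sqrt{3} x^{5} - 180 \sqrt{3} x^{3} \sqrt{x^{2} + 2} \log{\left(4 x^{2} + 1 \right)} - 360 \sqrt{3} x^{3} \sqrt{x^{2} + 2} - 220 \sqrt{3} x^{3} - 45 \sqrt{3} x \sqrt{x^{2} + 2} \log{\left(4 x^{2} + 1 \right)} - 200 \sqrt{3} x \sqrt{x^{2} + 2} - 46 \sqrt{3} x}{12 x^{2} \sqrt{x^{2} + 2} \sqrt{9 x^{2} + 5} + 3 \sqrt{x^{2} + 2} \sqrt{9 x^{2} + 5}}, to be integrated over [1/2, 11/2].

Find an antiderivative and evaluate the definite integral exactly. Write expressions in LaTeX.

Antiderivative: F(x) = \frac{\sqrt{3} \sqrt{9 x^{2} + 5} \left(- 2 \sqrt{x^{2} + 2} - 5 \log{\left(4 x^{2} + 1 \right)}\right)}{3}; value = - \frac{5 \sqrt{3327} \log{\left(122 \right)}}{6} - \frac{\sqrt{47687}}{2} + \frac{\sqrt{87}}{2} + \frac{5 \sqrt{87} \log{\left(2 \right)}}{6}

Recognize the product-rule pattern: f = u'v + uv' with u = \sqrt{3 x^{2} + \frac{5}{3}}, v = - 2 \sqrt{x^{2} + 2} - 5 \log{\left(4 x^{2} + 1 \right)}, so integration by parts undoes it.
F(x) = \frac{\sqrt{3} \sqrt{9 x^{2} + 5} \left(- 2 \sqrt{x^{2} + 2} - 5 \log{\left(4 x^{2} + 1 \right)}\right)}{3} is an antiderivative of f.
Check: d/dx[\frac{\sqrt{3} \sqrt{9 x^{2} + 5} \left(- 2 \sqrt{x^{2} + 2} - 5 \log{\left(4 x^{2} + 1 \right)}\right)}{3}] = \frac{- 144 \sqrt{3} x^{5} - 180 \sqrt{3} x^{3} \sqrt{x^{2} + 2} \log{\left(4 x^{2} + 1 \right)} - 360 \sqrt{3} x^{3} \sqrt{x^{2} + 2} - 220 \sqrt{3} x^{3} - 45 \sqrt{3} x \sqrt{x^{2} + 2} \log{\left(4 x^{2} + 1 \right)} - 200 \sqrt{3} x \sqrt{x^{2} + 2} - 46 \sqrt{3} x}{12 x^{2} \sqrt{x^{2} + 2} \sqrt{9 x^{2} + 5} + 3 \sqrt{x^{2} + 2} \sqrt{9 x^{2} + 5}} = f(x).
F(11/2) = - \frac{5 \sqrt{3327} \log{\left(122 \right)}}{6} - \frac{\sqrt{47687}}{2}; F(1/2) = - \frac{5 \sqrt{87} \log{\left(2 \right)}}{6} - \frac{\sqrt{87}}{2}.
Integral = F(11/2) - F(1/2) = - \frac{5 \sqrt{3327} \log{\left(122 \right)}}{6} - \frac{\sqrt{47687}}{2} + \frac{\sqrt{87}}{2} + \frac{5 \sqrt{87} \log{\left(2 \right)}}{6}.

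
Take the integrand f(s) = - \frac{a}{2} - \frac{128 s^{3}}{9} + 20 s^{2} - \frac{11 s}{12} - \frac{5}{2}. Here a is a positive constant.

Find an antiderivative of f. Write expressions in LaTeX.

An antiderivative is F(s) = - \frac{a s}{2} - \frac{32 s^{4}}{9} + \frac{20 s^{3}}{3} - \frac{11 s^{2}}{24} - \frac{5 s}{2}.

The integrand splits into summands that can be handled one at a time.
Check: d/ds[- \frac{a s}{2} - \frac{32 s^{4}}{9} + \frac{20 s^{3}}{3} - \frac{11 s^{2}}{24} - \frac{5 s}{2}] = - \frac{a}{2} - \frac{128 s^{3}}{9} + 20 s^{2} - \frac{11 s}{12} - \frac{5}{2} = f(s).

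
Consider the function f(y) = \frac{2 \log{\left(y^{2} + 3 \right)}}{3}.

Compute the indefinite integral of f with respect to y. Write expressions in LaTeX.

F(y) = \frac{2 y \log{\left(y^{2} + 3 \right)}}{3} - \frac{4 y}{3} + \frac{4 \sqrt{3} \operatorname{atan}{\left(\frac{\sqrt{3} y}{3} \right)}}{3} + C

Recover f(y) by differentiating a candidate F(y); any mismatch rules it out.
Check: d/dy[\frac{2 y \log{\left(y^{2} + 3 \right)}}{3} - \frac{4 y}{3} + \frac{4 \sqrt{3} \operatorname{atan}{\left(\frac{\sqrt{3} y}{3} \right)}}{3}] = \frac{2 \log{\left(y^{2} + 3 \right)}}{3} = f(y).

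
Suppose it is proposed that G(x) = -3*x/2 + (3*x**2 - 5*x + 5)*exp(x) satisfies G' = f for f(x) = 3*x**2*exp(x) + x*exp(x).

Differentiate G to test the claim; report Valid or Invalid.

Invalid: d/dx[G] - f = -3/2, which is not 0.

d/dx[G] = 3*x**2*exp(x) + x*exp(x) - 3/2
d/dx[G] - f(x) = -3/2 != 0.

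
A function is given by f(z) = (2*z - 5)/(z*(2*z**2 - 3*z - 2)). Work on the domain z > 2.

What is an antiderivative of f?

Factor the denominator (z*(z - 2)*(2*z + 1)) and decompose: f = -24/(5*(2*z + 1)) - 1/(10*(z - 2)) + 5/(2*z); each piece integrates to a log, atan, or power term.
Check: d/dz[5*log(z)/2 - log(z - 2)/10 - 12*log(z + 1/2)/5] = (2*z - 5)/(2*z**3 - 3*z**2 - 2*z), which equals f(z).

An antiderivative is F(z) = 5*log(z)/2 - log(z - 2)/10 - 12*log(z + 1/2)/5.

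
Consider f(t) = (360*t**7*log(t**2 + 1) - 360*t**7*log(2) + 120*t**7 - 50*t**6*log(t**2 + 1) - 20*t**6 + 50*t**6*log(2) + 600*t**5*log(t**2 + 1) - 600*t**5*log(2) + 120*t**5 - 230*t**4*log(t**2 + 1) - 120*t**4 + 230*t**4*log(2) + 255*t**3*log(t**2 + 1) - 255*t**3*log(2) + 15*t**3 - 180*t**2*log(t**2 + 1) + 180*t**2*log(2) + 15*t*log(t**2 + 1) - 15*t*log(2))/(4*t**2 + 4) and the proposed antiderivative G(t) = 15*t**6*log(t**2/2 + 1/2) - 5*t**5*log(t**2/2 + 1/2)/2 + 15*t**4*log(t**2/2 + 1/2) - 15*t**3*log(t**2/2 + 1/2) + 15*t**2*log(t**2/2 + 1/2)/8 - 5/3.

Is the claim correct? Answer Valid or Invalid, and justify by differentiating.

Valid. The derivative of G reproduces f.

d/dt[G] = (360*t**7*log(t**2 + 1) - 360*t**7*log(2) + 120*t**7 - 50*t**6*log(t**2 + 1) - 20*t**6 + 50*t**6*log(2) + 600*t**5*log(t**2 + 1) - 600*t**5*log(2) + 120*t**5 - 230*t**4*log(t**2 + 1) - 120*t**4 + 230*t**4*log(2) + 255*t**3*log(t**2 + 1) - 255*t**3*log(2) + 15*t**3 - 180*t**2*log(t**2 + 1) + 180*t**2*log(2) + 15*t*log(t**2 + 1) - 15*t*log(2))/(4*t**2 + 4)
This equals f(t) exactly, so the claim holds.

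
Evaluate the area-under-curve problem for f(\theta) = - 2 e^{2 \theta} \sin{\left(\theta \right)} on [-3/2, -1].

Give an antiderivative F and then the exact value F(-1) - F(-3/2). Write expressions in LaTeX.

For F(\theta) to be correct the identity F'(\theta) - f(\theta) = 0 must hold.
F(\theta) = - \frac{4 e^{2 \theta} \sin{\left(\theta \right)}}{5} + \frac{2 e^{2 \theta} \cos{\left(\theta \right)}}{5} is an antiderivative of f.
Check: d/d\theta[- \frac{4 e^{2 \theta} \sin{\left(\theta \right)}}{5} + \frac{2 e^{2 \theta} \cos{\left(\theta \right)}}{5}] = - 2 e^{2 \theta} \sin{\left(\theta \right)} = f(\theta).
F(-1) = \frac{2 \cos{\left(1 \right)}}{5 e^{2}} + \frac{4 \sin{\left(1 \right)}}{5 e^{2}}; F(-3/2) = \frac{2 \cos{\left(\frac{3}{2} \right)}}{5 e^{3}} + \frac{4 \sin{\left(\frac{3}{2} \right)}}{5 e^{3}}.
Integral = F(-1) - F(-3/2) = - \frac{4 \sin{\left(\frac{3}{2} \right)}}{5 e^{3}} - \frac{2 \cos{\left(\frac{3}{2} \right)}}{5 e^{3}} + \frac{2 \cos{\left(1 \right)}}{5 e^{2}} + \frac{4 \sin{\left(1 \right)}}{5 e^{2}}.

Antiderivative: F(\theta) = - \frac{4 e^{2 \theta} \sin{\left(\theta \right)}}{5} + \frac{2 e^{2 \theta} \cos{\left(\theta \right)}}{5}; value = - \frac{4 \sin{\left(\frac{3}{2} \right)}}{5 e^{3}} - \frac{2 \cos{\left(\frac{3}{2} \right)}}{5 e^{3}} + \frac{2 \cos{\left(1 \right)}}{5 e^{2}} + \frac{4 \sin{\left(1 \right)}}{5 e^{2}}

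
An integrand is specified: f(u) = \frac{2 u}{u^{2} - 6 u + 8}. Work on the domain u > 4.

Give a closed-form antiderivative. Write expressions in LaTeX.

Factor the denominator (\left(u - 4\right) \left(u - 2\right)) and decompose: f = - \frac{2}{u - 2} + \frac{4}{u - 4}; each piece integrates to a log, atan, or power term.
Check: d/du[- 2 \left(- 2 \log{\left(u - 4 \right)} + \log{\left(u - 2 \right)}\right)] = \frac{2 u}{u^{2} - 6 u + 8} = f(u).

An antiderivative is F(u) = - 2 \left(- 2 \log{\left(u - 4 \right)} + \log{\left(u - 2 \right)}\right).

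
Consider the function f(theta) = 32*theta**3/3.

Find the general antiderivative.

For F(theta) to be correct the identity F'(theta) - f(theta) = 0 must hold.
Check: d/dtheta[8*theta**4/3] = 32*theta**3/3 = f(theta).

F(theta) = 8*theta**4/3 + C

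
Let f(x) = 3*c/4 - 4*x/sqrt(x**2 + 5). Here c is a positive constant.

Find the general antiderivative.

F(x) = 3*c*x/4 - 4*sqrt(x**2 + 5) + C

An antiderivative F(x) passes only if d/dx[F] lands on f(x) exactly.
Check: d/dx[3*c*x/4 - 4*sqrt(x**2 + 5)] = (3*c*sqrt(x**2 + 5) - 16*x)/(4*sqrt(x**2 + 5)), which equals f(x).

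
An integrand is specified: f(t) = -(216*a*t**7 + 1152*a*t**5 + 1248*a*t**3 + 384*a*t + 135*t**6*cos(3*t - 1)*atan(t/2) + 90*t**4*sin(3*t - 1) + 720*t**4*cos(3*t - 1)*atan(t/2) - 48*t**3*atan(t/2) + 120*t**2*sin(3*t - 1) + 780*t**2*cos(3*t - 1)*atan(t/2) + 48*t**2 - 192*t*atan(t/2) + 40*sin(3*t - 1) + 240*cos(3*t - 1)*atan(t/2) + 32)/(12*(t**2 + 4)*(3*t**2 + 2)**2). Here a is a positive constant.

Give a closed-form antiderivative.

For F(t) to be correct the identity F'(t) - f(t) = 0 must hold.
Check: d/dt[-a*t**2 - 5*sin(3*t - 1)*atan(t/2)/12 - 2*atan(t/2)/(9*t**2 + 6)] = (-216*a*t**7 - 1152*a*t**5 - 1248*a*t**3 - 384*a*t - 135*t**6*cos(3*t - 1)*atan(t/2) - 90*t**4*sin(3*t - 1) - 720*t**4*cos(3*t - 1)*atan(t/2) + 48*t**3*atan(t/2) - 120*t**2*sin(3*t - 1) - 780*t**2*cos(3*t - 1)*atan(t/2) - 48*t**2 + 192*t*atan(t/2) - 40*sin(3*t - 1) - 240*cos(3*t - 1)*atan(t/2) - 32)/(108*t**6 + 576*t**4 + 624*t**2 + 192), which equals f(t).

An antiderivative is F(t) = -a*t**2 - 5*sin(3*t - 1)*atan(t/2)/12 - 2*atan(t/2)/(9*t**2 + 6).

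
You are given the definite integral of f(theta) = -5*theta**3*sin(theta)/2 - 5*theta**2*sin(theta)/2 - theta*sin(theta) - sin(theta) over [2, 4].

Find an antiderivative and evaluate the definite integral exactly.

The integrand splits into summands that can be handled one at a time.
F(theta) = (5*theta**3*cos(theta) - 15*theta**2*sin(theta) + 5*theta**2*cos(theta) - 10*theta*sin(theta) - 28*theta*cos(theta) + 28*sin(theta) - 8*cos(theta))/2 is an antiderivative of f.
Check: d/dtheta[(5*theta**3*cos(theta) - 15*theta**2*sin(theta) + 5*theta**2*cos(theta) - 10*theta*sin(theta) - 28*theta*cos(theta) + 28*sin(theta) - 8*cos(theta))/2] = -5*theta**3*sin(theta)/2 - 5*theta**2*sin(theta)/2 - theta*sin(theta) - sin(theta) = f(theta).
F(4) = 140*cos(4) - 126*sin(4); F(2) = -26*sin(2) - 2*cos(2).
Integral = F(4) - F(2) = 140*cos(4) + 2*cos(2) + 26*sin(2) - 126*sin(4).

Antiderivative: F(theta) = (5*theta**3*cos(theta) - 15*theta**2*sin(theta) + 5*theta**2*cos(theta) - 10*theta*sin(theta) - 28*theta*cos(theta) + 28*sin(theta) - 8*cos(theta))/2; value = 140*cos(4) + 2*cos(2) + 26*sin(2) - 126*sin(4)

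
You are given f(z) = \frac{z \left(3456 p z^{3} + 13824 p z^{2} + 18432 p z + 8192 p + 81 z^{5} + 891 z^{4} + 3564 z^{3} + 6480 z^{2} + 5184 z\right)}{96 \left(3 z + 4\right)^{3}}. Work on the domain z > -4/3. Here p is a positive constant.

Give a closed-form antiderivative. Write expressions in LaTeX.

An antiderivative is F(z) = \frac{2304 p z^{4} + 6144 p z^{3} + 4096 p z^{2} + 27 z^{6} + 324 z^{5} + 1296 z^{4} + 1728 z^{3}}{3456 z^{2} + 9216 z + 6144}.

A first test for any F(z): its z-derivative must equal f(z) identically.
Check: d/dz[\frac{2304 p z^{4} + 6144 p z^{3} + 4096 p z^{2} + 27 z^{6} + 324 z^{5} + 1296 z^{4} + 1728 z^{3}}{3456 z^{2} + 9216 z + 6144}] = \frac{3456 p z^{4} + 13824 p z^{3} + 18432 p z^{2} + 8192 p z + 81 z^{6} + 891 z^{5} + 3564 z^{4} + 6480 z^{3} + 5184 z^{2}}{2592 z^{3} + 10368 z^{2} + 13824 z + 6144}, which equals f(z).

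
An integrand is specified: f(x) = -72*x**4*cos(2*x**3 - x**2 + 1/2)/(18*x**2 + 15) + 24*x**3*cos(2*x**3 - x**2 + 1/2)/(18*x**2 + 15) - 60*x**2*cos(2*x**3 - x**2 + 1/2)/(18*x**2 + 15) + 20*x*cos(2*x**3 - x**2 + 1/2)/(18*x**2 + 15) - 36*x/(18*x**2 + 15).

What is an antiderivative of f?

An antiderivative is F(x) = -log(2*x**2 + 5/3) - 2*sin(2*x**3 - x**2 + 1/2)/3.

Integrate term by term and add the pieces.
Check: d/dx[-log(2*x**2 + 5/3) - 2*sin(2*x**3 - x**2 + 1/2)/3] = (-72*x**4*cos(2*x**3 - x**2 + 1/2) + 24*x**3*cos(2*x**3 - x**2 + 1/2) - 60*x**2*cos(2*x**3 - x**2 + 1/2) + 20*x*cos(2*x**3 - x**2 + 1/2) - 36*x)/(18*x**2 + 15), which equals f(x).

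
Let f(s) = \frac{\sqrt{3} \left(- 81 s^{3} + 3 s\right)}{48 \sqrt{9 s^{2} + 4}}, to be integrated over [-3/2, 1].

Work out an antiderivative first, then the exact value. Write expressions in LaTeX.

Antiderivative: F(s) = \frac{\sqrt{3} \left(- 3 s^{2} \sqrt{9 s^{2} + 4} + 3 \sqrt{9 s^{2} + 4}\right)}{48}; value = \frac{5 \sqrt{291}}{128}

f has the shape u'v + uv' for u = - \frac{3 \sqrt{3 s^{2} + \frac{4}{3}}}{4} and v = \frac{s^{2}}{4} - \frac{1}{4} — it is the derivative of the product u*v.
F(s) = \frac{\sqrt{3} \left(- 3 s^{2} \sqrt{9 s^{2} + 4} + 3 \sqrt{9 s^{2} + 4}\right)}{48} is an antiderivative of f.
Check: d/ds[\frac{\sqrt{3} \left(- 3 s^{2} \sqrt{9 s^{2} + 4} + 3 \sqrt{9 s^{2} + 4}\right)}{48}] = \frac{- 27 \sqrt{3} s^{3} + \sqrt{3} s}{16 \sqrt{9 s^{2} + 4}}, which equals f(s).
F(1) = 0; F(-3/2) = - \frac{5 \sqrt{291}}{128}.
Integral = F(1) - F(-3/2) = \frac{5 \sqrt{291}}{128}.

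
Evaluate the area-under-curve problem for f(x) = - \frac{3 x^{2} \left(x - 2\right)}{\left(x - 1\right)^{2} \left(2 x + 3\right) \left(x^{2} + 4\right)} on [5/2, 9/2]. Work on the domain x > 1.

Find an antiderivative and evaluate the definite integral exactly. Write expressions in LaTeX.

Factor the denominator (\left(x - 1\right)^{2} \left(2 x + 3\right) \left(x^{2} + 4\right)) and decompose: f = - \frac{12 \left(17 x + 62\right)}{625 \left(x^{2} + 4\right)} + \frac{378}{625 \left(2 x + 3\right)} + \frac{3}{125 \left(x - 1\right)} + \frac{3}{25 \left(x - 1\right)^{2}}; each piece integrates to a log, atan, or power term.
F(x) = \frac{3 \log{\left(x - 1 \right)}}{125} + \frac{189 \log{\left(x + \frac{3}{2} \right)}}{625} - \frac{102 \log{\left(x^{2} + 4 \right)}}{625} - \frac{372 \operatorname{atan}{\left(\frac{x}{2} \right)}}{625} - \frac{3}{25 x - 25} is an antiderivative of f.
Check: d/dx[\frac{3 \log{\left(x - 1 \right)}}{125} + \frac{189 \log{\left(x + \frac{3}{2} \right)}}{625} - \frac{102 \log{\left(x^{2} + 4 \right)}}{625} - \frac{372 \operatorname{atan}{\left(\frac{x}{2} \right)}}{625} - \frac{3}{25 x - 25}] = \frac{- 3 x^{3} + 6 x^{2}}{2 x^{5} - x^{4} + 4 x^{3} - x^{2} - 16 x + 12}, which equals f(x).
F(9/2) = - \frac{372 \operatorname{atan}{\left(\frac{9}{4} \right)}}{625} - \frac{102 \log{\left(\frac{97}{4} \right)}}{625} - \frac{6}{175} + \frac{3 \log{\left(\frac{7}{2} \right)}}{125} + \frac{189 \log{\left(6 \right)}}{625}; F(5/2) = - \frac{372 \operatorname{atan}{\left(\frac{5}{4} \right)}}{625} - \frac{102 \log{\left(\frac{41}{4} \right)}}{625} - \frac{2}{25} + \frac{3 \log{\left(\frac{3}{2} \right)}}{125} + \frac{189 \log{\left(4 \right)}}{625}.
Integral = F(9/2) - F(5/2) = - \frac{372 \operatorname{atan}{\left(\frac{9}{4} \right)}}{625} - \frac{102 \log{\left(\frac{97}{4} \right)}}{625} - \frac{189 \log{\left(4 \right)}}{625} - \frac{3 \log{\left(\frac{3}{2} \right)}}{125} + \frac{3 \log{\left(\frac{7}{2} \right)}}{125} + \frac{8}{175} + \frac{102 \log{\left(\frac{41}{4} \right)}}{625} + \frac{372 \operatorname{atan}{\left(\frac{5}{4} \right)}}{625} + \frac{189 \log{\left(6 \right)}}{625}.

Antiderivative: F(x) = \frac{3 \log{\left(x - 1 \right)}}{125} + \frac{189 \log{\left(x + \frac{3}{2} \right)}}{625} - \frac{102 \log{\left(x^{2} + 4 \right)}}{625} - \frac{372 \operatorname{atan}{\left(\frac{x}{2} \right)}}{625} - \frac{3}{25 x - 25}; value = - \frac{372 \operatorname{atan}{\left(\frac{9}{4} \right)}}{625} - \frac{102 \log{\left(\frac{97}{4} \right)}}{625} - \frac{189 \log{\left(4 \right)}}{625} - \frac{3 \log{\left(\frac{3}{2} \right)}}{125} + \frac{3 \log{\left(\frac{7}{2} \right)}}{125} + \frac{8}{175} + \frac{102 \log{\left(\frac{41}{4} \right)}}{625} + \frac{372 \operatorname{atan}{\left(\frac{5}{4} \right)}}{625} + \frac{189 \log{\left(6 \right)}}{625}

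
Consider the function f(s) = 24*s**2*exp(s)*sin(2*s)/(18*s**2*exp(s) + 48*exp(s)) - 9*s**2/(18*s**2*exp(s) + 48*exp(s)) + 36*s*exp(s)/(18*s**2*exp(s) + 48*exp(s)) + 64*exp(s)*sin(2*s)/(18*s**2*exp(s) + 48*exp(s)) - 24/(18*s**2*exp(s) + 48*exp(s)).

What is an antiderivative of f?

The integrand splits into summands that can be handled one at a time.
Check: d/ds[log(3*s**2/2 + 4) - 2*cos(2*s)/3 + exp(-s)/2] = (24*s**2*exp(s)*sin(2*s) - 9*s**2 + 36*s*exp(s) + 64*exp(s)*sin(2*s) - 24)/(18*s**2*exp(s) + 48*exp(s)), which equals f(s).

An antiderivative is F(s) = log(3*s**2/2 + 4) - 2*cos(2*s)/3 + exp(-s)/2.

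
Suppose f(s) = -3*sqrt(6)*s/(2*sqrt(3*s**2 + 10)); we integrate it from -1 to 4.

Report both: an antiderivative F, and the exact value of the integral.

Antiderivative: F(s) = -3*sqrt(s**2/2 + 5/3); value = -sqrt(87) + sqrt(78)/2

f matches the chain-rule pattern g'(h)*h' with inner function h(s) = s**2/2 + 5/3; substituting u = h(s) collapses the integral.
F(s) = -3*sqrt(s**2/2 + 5/3) is an antiderivative of f.
Check: d/ds[-3*sqrt(s**2/2 + 5/3)] = -3*sqrt(6)*s/(2*sqrt(3*s**2 + 10)) = f(s).
F(4) = -sqrt(87); F(-1) = -sqrt(78)/2.
Integral = F(4) - F(-1) = -sqrt(87) + sqrt(78)/2.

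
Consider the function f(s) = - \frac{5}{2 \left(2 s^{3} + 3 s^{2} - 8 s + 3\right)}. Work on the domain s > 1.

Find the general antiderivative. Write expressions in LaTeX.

Factor the denominator (2 \left(s - 1\right) \left(s + 3\right) \left(2 s - 1\right)) and decompose: f = \frac{10}{7 \left(2 s - 1\right)} - \frac{5}{56 \left(s + 3\right)} - \frac{5}{8 \left(s - 1\right)}; each piece integrates to a log, atan, or power term.
Check: d/ds[- \frac{5 \log{\left(s - 1 \right)}}{8} + \frac{5 \log{\left(s - \frac{1}{2} \right)}}{7} - \frac{5 \log{\left(s + 3 \right)}}{56}] = - \frac{5}{4 s^{3} + 6 s^{2} - 16 s + 6}, which equals f(s).

F(s) = - \frac{5 \log{\left(s - 1 \right)}}{8} + \frac{5 \log{\left(s - \frac{1}{2} \right)}}{7} - \frac{5 \log{\left(s + 3 \right)}}{56} + C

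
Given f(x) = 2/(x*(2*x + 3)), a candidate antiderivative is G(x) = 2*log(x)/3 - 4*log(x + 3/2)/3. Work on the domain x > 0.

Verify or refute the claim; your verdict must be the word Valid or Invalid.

Invalid: d/dx[G] - f = -4/(6*x + 9), which is not 0.

d/dx[G] = (6 - 4*x)/(6*x**2 + 9*x)
d/dx[G] - f(x) = -4/(6*x + 9) != 0.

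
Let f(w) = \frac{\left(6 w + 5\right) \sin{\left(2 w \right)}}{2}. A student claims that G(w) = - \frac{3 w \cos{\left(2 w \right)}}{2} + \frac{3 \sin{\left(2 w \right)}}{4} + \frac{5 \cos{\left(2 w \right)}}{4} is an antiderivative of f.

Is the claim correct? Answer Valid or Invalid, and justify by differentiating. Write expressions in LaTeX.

d/dw[G] = 3 w \sin{\left(2 w \right)} - \frac{5 \sin{\left(2 w \right)}}{2}
d/dw[G] - f(w) = - 5 \sin{\left(2 w \right)} != 0.

Invalid: d/dw[G] - f = - 5 \sin{\left(2 w \right)}, which is not 0.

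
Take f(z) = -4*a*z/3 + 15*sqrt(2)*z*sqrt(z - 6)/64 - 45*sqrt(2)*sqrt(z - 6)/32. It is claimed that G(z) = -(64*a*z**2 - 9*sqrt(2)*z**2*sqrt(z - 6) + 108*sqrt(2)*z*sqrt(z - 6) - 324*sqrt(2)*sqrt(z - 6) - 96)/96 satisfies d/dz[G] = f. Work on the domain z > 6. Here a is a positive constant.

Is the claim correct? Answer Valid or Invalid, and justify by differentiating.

Valid: G'(z) = f(z).

d/dz[G] = (-256*a*z*sqrt(z - 6) + 45*sqrt(2)*z**2 - 540*sqrt(2)*z + 1620*sqrt(2))/(192*sqrt(z - 6))
This equals f(z) exactly, so the claim holds.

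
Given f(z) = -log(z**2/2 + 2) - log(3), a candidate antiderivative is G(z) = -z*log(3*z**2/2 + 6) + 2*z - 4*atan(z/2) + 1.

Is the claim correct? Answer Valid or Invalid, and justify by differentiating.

Valid: G'(z) = f(z).

d/dz[G] = -log(z**2/2 + 2) - log(3)
This equals f(z) exactly, so the claim holds.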